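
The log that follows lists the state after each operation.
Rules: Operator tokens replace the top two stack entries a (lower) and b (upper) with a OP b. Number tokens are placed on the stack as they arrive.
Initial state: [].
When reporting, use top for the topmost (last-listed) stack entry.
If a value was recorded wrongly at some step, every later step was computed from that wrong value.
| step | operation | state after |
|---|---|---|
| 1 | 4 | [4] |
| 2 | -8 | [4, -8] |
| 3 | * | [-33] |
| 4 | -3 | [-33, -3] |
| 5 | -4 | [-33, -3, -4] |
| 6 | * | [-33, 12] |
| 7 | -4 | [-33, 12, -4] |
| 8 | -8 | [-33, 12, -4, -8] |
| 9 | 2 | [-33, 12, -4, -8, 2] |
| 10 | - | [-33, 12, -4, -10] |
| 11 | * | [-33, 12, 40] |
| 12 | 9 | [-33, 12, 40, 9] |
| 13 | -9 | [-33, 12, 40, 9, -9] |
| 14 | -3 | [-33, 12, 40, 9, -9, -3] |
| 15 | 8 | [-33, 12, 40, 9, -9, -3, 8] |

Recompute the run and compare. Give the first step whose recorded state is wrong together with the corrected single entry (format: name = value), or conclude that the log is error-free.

Step 1: push 4: top = 4 — no discrepancy.
Step 2: push -8: top = -8 — consistent with the log.
Step 3: 4 * -8 = -32 — this is not what the log shows.
Step 3 is the first one off; corrected, top = -32.

step 3, top = -32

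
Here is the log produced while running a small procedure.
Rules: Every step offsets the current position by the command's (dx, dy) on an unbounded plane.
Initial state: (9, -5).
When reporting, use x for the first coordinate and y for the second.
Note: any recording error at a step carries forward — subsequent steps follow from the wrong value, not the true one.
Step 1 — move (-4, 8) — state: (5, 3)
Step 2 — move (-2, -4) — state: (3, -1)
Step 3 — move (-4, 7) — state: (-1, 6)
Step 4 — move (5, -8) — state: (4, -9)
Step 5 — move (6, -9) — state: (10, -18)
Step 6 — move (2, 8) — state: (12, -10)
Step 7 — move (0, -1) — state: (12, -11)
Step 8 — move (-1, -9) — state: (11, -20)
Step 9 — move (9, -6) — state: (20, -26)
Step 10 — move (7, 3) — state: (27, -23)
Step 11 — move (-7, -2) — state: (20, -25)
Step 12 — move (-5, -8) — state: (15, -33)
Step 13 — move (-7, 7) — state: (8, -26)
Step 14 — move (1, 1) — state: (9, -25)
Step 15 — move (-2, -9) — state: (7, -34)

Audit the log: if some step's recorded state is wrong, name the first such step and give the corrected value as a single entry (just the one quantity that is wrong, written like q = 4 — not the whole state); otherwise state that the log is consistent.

1. x = 9 + (-4) = 5, y = -5 + (8) = 3 (matches)
2. x = 5 + (-2) = 3, y = 3 + (-4) = -1 (exactly as logged)
3. x = 3 + (-4) = -1, y = -1 + (7) = 6 (no discrepancy)
4. x = -1 + (5) = 4, y = 6 + (-8) = -2 (first mismatch against the log)
Step 4 is the first one off; corrected, y = -2.

step 4, y = -2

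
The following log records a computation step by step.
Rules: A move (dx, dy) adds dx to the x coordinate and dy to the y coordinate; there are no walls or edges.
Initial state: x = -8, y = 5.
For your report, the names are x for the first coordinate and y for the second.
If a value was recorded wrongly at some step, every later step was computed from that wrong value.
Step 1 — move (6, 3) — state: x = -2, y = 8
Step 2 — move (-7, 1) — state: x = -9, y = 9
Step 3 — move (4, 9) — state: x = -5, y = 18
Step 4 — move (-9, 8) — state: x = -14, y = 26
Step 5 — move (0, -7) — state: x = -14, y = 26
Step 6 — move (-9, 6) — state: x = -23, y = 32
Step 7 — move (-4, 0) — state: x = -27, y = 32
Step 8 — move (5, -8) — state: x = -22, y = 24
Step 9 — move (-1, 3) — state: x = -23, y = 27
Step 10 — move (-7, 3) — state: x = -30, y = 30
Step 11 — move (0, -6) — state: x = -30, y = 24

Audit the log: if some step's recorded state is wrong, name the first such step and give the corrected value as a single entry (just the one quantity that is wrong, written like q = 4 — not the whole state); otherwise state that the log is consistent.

step 5, y = 19

Step 1: x = -8 + (6) = -2, y = 5 + (3) = 8 — agrees with the log.
Step 2: x = -2 + (-7) = -9, y = 8 + (1) = 9 — checks out.
Step 3: x = -9 + (4) = -5, y = 9 + (9) = 18 — in agreement.
Step 4: x = -5 + (-9) = -14, y = 18 + (8) = 26 — confirmed correct.
Step 5: x = -14 + (0) = -14, y = 26 + (-7) = 19 — the log has a different value.
First deviation found at step 5; the corrected entry is y = 19.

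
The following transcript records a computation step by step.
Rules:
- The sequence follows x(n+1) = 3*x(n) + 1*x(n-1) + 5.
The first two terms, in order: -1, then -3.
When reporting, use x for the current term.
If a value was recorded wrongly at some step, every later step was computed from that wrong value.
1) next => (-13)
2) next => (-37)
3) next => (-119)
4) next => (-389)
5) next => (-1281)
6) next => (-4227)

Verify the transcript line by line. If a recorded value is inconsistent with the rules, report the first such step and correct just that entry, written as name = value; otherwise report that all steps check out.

step 1: x = 3*(-3) + (1)*(-1) + (5) = -5 -> this is not what the transcript shows
So the first discrepancy is step 1, where the right value is x = -5.

step 1, x = -5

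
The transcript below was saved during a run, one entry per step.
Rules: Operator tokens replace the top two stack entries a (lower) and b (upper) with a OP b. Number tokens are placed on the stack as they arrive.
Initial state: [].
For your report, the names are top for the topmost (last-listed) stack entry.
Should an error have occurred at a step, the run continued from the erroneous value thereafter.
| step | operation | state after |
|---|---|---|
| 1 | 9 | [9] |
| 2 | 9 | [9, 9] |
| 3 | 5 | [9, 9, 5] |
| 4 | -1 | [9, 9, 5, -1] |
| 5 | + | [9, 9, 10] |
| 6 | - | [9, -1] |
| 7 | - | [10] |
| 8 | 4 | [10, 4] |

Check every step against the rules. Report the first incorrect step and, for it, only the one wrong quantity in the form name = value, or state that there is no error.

step 5, top = 4

1. push 9: top = 9 (agrees with the transcript)
2. push 9: top = 9 (in agreement)
3. push 5: top = 5 (consistent with the transcript)
4. push -1: top = -1 (confirmed correct)
5. 5 + -1 = 4 (a discrepancy with the transcript)
The earliest wrong entry is at step 5: it should read top = 4.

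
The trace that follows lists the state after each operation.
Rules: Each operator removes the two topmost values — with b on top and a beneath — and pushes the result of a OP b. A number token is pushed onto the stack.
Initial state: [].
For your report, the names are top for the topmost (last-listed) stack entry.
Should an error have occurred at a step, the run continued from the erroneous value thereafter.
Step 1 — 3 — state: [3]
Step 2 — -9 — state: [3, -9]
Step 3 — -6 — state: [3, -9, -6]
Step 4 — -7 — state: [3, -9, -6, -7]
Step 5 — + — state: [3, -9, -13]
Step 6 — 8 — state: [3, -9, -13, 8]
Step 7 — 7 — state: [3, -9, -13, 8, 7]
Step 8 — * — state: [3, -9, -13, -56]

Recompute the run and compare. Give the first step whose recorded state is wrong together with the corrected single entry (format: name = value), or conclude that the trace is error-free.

Step 1: push 3: top = 3 — in agreement.
Step 2: push -9: top = -9 — confirmed correct.
Step 3: push -6: top = -6 — in agreement.
Step 4: push -7: top = -7 — verified.
Step 5: -6 + -7 = -13 — consistent with the trace.
Step 6: push 8: top = 8 — in agreement.
Step 7: push 7: top = 7 — same as recorded.
Step 8: 8 * 7 = 56 — first mismatch against the trace.
That makes step 8 the first incorrect line — top = 56 is what it should show.

step 8, top = 56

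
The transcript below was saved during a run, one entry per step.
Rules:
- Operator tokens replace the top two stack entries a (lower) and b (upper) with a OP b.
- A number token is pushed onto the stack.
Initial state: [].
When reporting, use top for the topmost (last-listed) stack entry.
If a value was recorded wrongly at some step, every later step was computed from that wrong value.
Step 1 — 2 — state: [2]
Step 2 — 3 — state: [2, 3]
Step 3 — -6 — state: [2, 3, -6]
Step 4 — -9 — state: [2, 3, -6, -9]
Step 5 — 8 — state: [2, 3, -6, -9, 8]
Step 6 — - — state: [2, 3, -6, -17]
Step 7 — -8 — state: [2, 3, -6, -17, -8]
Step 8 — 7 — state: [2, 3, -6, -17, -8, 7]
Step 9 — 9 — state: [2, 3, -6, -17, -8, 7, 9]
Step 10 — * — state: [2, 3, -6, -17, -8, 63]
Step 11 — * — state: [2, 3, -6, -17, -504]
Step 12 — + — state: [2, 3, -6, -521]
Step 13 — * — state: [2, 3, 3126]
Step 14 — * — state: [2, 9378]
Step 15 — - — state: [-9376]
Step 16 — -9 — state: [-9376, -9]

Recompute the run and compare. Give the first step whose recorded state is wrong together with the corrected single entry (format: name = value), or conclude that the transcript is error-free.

no error

1. push 2: top = 2 (in agreement)
2. push 3: top = 3 (checks out)
3. push -6: top = -6 (consistent with the transcript)
4. push -9: top = -9 (in agreement)
5. push 8: top = 8 (no discrepancy)
6. -9 - 8 = -17 (checks out)
7. push -8: top = -8 (confirmed correct)
8. push 7: top = 7 (confirmed correct)
9. push 9: top = 9 (verified)
10. 7 * 9 = 63 (consistent with the transcript)
11. -8 * 63 = -504 (checks out)
12. -17 + -504 = -521 (exactly as logged)
13. -6 * -521 = 3126 (exactly as logged)
14. 3 * 3126 = 9378 (consistent with the transcript)
15. 2 - 9378 = -9376 (matches)
16. push -9: top = -9 (matches)
Every step is consistent.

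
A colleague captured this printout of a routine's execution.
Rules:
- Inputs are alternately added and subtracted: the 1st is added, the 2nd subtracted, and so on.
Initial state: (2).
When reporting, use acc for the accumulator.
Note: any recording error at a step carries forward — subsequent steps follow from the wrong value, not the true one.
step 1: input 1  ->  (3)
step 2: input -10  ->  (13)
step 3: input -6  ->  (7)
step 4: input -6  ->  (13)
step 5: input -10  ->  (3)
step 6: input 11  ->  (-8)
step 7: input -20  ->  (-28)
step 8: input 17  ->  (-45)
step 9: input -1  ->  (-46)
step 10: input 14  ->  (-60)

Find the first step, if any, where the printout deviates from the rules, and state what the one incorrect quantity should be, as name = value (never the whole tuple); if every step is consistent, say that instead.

no error

step 1: acc = 2 + 1 = 3 -> same as recorded
step 2: acc = 3 - -10 = 13 -> consistent with the printout
step 3: acc = 13 + -6 = 7 -> agrees with the printout
step 4: acc = 7 - -6 = 13 -> agrees with the printout
step 5: acc = 13 + -10 = 3 -> consistent with the printout
step 6: acc = 3 - 11 = -8 -> exactly as logged
step 7: acc = -8 + -20 = -28 -> confirmed correct
step 8: acc = -28 - 17 = -45 -> in agreement
step 9: acc = -45 + -1 = -46 -> confirmed correct
step 10: acc = -46 - 14 = -60 -> verified
All entries verified; no error found.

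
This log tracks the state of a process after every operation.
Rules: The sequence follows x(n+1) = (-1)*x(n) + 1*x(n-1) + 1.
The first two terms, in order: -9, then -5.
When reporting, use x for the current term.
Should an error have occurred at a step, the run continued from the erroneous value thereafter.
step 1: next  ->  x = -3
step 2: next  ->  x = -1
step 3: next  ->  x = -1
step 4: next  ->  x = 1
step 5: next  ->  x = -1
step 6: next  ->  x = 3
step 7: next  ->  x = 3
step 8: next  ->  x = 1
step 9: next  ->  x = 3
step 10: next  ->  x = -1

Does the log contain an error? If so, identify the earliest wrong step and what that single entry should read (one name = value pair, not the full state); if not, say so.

step 7, x = -3

Recomputing the run from the initial state:
step 1: x = -3
step 2: x = -1
step 3: x = -1
step 4: x = 1
step 5: x = -1
step 6: x = 3
step 7: x = -3
step 8: x = 7
step 9: x = -9
step 10: x = 17
The first disagreement with the log is at step 7, where the value should be x = -3.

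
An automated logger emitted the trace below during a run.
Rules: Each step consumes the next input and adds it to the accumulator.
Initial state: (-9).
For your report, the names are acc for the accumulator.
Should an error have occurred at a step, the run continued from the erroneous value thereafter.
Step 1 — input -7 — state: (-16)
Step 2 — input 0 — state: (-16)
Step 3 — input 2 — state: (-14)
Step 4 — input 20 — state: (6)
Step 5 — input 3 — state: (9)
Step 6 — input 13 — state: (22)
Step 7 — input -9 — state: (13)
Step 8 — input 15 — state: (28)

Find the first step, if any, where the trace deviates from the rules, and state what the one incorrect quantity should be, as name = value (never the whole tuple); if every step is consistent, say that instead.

no error

Recomputing the run from the initial state:
step 1: acc = -16
step 2: acc = -16
step 3: acc = -14
step 4: acc = 6
step 5: acc = 9
step 6: acc = 22
step 7: acc = 13
step 8: acc = 28
This matches the trace at every step.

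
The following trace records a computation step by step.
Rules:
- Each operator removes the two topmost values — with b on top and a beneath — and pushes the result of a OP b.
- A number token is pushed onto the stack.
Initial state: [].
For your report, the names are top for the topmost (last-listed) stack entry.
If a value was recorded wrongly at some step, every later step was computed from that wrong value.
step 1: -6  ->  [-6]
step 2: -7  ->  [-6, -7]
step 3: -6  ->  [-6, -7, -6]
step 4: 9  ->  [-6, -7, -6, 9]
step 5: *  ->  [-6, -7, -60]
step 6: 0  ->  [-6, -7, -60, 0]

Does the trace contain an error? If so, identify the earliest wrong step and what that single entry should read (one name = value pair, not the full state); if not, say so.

step 1: push -6: top = -6 -> exactly as logged
step 2: push -7: top = -7 -> checks out
step 3: push -6: top = -6 -> verified
step 4: push 9: top = 9 -> confirmed correct
step 5: -6 * 9 = -54 -> this is not what the trace shows
First deviation found at step 5; the corrected entry is top = -54.

step 5, top = -54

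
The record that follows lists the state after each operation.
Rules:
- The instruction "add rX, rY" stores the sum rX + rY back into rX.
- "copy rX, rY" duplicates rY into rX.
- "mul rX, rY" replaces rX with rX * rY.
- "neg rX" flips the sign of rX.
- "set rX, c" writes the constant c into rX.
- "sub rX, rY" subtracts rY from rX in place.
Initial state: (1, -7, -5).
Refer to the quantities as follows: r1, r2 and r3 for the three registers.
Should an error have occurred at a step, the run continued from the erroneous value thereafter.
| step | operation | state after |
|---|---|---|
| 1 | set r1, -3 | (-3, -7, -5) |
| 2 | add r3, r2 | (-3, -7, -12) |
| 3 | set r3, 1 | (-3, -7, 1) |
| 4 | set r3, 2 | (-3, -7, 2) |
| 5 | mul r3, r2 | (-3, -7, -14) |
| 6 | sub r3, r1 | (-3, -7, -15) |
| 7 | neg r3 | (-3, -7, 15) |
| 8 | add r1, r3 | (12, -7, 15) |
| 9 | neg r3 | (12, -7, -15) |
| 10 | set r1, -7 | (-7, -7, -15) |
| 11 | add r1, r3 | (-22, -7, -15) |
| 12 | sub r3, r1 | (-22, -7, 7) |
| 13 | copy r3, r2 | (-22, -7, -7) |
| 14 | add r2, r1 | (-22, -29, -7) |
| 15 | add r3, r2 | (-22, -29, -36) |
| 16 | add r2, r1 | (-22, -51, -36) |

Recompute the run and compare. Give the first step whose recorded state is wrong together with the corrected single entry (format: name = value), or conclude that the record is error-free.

step 1: r1 = -3 -> agrees with the record
step 2: r3 = -5 + -7 = -12 -> checks out
step 3: r3 = 1 -> in agreement
step 4: r3 = 2 -> in agreement
step 5: r3 = 2 * -7 = -14 -> consistent with the record
step 6: r3 = -14 - -3 = -11 -> the record has a different value
First incorrect step: 6; the correct value is r3 = -11.

step 6, r3 = -11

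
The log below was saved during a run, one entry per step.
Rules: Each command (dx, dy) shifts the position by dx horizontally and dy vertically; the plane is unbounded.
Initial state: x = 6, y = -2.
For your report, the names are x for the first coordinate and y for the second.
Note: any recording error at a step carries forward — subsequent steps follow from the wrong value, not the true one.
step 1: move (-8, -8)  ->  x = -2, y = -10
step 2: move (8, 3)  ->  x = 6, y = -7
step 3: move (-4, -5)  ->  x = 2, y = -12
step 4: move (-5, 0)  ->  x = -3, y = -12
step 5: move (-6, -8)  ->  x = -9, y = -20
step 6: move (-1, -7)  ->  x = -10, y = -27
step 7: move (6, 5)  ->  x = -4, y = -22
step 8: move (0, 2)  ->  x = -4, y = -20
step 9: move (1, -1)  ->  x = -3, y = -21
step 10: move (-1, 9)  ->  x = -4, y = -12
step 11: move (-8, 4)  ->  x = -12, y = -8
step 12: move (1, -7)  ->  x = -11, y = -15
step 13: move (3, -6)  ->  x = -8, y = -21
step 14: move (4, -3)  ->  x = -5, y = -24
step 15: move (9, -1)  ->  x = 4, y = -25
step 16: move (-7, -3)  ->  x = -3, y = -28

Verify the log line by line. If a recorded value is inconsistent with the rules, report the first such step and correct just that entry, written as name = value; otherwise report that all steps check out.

Step 1: x = 6 + (-8) = -2, y = -2 + (-8) = -10 — checks out.
Step 2: x = -2 + (8) = 6, y = -10 + (3) = -7 — exactly as logged.
Step 3: x = 6 + (-4) = 2, y = -7 + (-5) = -12 — verified.
Step 4: x = 2 + (-5) = -3, y = -12 + (0) = -12 — confirmed correct.
Step 5: x = -3 + (-6) = -9, y = -12 + (-8) = -20 — consistent with the log.
Step 6: x = -9 + (-1) = -10, y = -20 + (-7) = -27 — matches.
Step 7: x = -10 + (6) = -4, y = -27 + (5) = -22 — confirmed correct.
Step 8: x = -4 + (0) = -4, y = -22 + (2) = -20 — same as recorded.
Step 9: x = -4 + (1) = -3, y = -20 + (-1) = -21 — matches.
Step 10: x = -3 + (-1) = -4, y = -21 + (9) = -12 — checks out.
Step 11: x = -4 + (-8) = -12, y = -12 + (4) = -8 — exactly as logged.
Step 12: x = -12 + (1) = -11, y = -8 + (-7) = -15 — matches.
Step 13: x = -11 + (3) = -8, y = -15 + (-6) = -21 — same as recorded.
Step 14: x = -8 + (4) = -4, y = -21 + (-3) = -24 — this is not what the log shows.
So the first discrepancy is step 14, where the right value is x = -4.

step 14, x = -4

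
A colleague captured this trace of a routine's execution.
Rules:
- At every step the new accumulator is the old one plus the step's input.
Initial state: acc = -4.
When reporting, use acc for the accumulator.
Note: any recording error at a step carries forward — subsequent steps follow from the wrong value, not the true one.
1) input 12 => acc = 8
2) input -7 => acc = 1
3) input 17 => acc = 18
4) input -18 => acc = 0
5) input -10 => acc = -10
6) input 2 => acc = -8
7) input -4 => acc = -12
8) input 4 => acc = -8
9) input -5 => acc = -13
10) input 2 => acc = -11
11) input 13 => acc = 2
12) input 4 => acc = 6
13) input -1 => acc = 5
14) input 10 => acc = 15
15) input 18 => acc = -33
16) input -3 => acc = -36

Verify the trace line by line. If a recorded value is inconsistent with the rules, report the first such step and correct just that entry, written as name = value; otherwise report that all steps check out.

step 1: acc = -4 + 12 = 8 -> in agreement
step 2: acc = 8 + -7 = 1 -> checks out
step 3: acc = 1 + 17 = 18 -> exactly as logged
step 4: acc = 18 + -18 = 0 -> agrees with the trace
step 5: acc = 0 + -10 = -10 -> confirmed correct
step 6: acc = -10 + 2 = -8 -> in agreement
step 7: acc = -8 + -4 = -12 -> no discrepancy
step 8: acc = -12 + 4 = -8 -> matches
step 9: acc = -8 + -5 = -13 -> agrees with the trace
step 10: acc = -13 + 2 = -11 -> no discrepancy
step 11: acc = -11 + 13 = 2 -> consistent with the trace
step 12: acc = 2 + 4 = 6 -> consistent with the trace
step 13: acc = 6 + -1 = 5 -> same as recorded
step 14: acc = 5 + 10 = 15 -> checks out
step 15: acc = 15 + 18 = 33 -> the entry is off here
First deviation found at step 15; the corrected entry is acc = 33.

step 15, acc = 33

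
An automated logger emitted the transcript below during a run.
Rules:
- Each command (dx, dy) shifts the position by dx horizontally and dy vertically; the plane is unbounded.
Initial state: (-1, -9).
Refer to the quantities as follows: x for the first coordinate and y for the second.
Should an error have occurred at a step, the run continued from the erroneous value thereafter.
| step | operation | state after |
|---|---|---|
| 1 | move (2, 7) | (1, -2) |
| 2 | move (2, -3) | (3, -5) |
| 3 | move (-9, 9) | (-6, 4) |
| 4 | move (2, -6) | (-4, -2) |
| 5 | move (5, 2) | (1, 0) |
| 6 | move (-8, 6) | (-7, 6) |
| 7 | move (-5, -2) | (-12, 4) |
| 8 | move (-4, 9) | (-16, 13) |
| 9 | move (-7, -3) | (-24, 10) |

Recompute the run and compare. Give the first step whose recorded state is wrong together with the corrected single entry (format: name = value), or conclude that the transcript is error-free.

step 9, x = -23

Step 1: x = -1 + (2) = 1, y = -9 + (7) = -2 — exactly as logged.
Step 2: x = 1 + (2) = 3, y = -2 + (-3) = -5 — matches.
Step 3: x = 3 + (-9) = -6, y = -5 + (9) = 4 — no discrepancy.
Step 4: x = -6 + (2) = -4, y = 4 + (-6) = -2 — verified.
Step 5: x = -4 + (5) = 1, y = -2 + (2) = 0 — verified.
Step 6: x = 1 + (-8) = -7, y = 0 + (6) = 6 — exactly as logged.
Step 7: x = -7 + (-5) = -12, y = 6 + (-2) = 4 — in agreement.
Step 8: x = -12 + (-4) = -16, y = 4 + (9) = 13 — checks out.
Step 9: x = -16 + (-7) = -23, y = 13 + (-3) = 10 — a discrepancy with the transcript.
Conclusion: step 9 carries the first error; the entry should be x = -23.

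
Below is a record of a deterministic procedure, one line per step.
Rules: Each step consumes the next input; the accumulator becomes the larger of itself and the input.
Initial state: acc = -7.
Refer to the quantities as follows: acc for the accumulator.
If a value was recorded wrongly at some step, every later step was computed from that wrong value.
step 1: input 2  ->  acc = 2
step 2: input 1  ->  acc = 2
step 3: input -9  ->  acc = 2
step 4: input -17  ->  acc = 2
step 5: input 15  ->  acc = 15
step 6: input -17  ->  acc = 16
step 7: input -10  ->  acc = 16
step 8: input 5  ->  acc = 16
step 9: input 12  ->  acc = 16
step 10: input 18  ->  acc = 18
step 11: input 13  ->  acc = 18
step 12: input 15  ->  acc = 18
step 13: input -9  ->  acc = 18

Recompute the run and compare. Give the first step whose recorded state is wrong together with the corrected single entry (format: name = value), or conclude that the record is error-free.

step 6, acc = 15

1. acc = max(-7, 2) = 2 (consistent with the record)
2. acc = max(2, 1) = 2 (no discrepancy)
3. acc = max(2, -9) = 2 (matches)
4. acc = max(2, -17) = 2 (exactly as logged)
5. acc = max(2, 15) = 15 (confirmed correct)
6. acc = max(15, -17) = 15 (first mismatch against the record)
Step 6 is the first one off; corrected, acc = 15.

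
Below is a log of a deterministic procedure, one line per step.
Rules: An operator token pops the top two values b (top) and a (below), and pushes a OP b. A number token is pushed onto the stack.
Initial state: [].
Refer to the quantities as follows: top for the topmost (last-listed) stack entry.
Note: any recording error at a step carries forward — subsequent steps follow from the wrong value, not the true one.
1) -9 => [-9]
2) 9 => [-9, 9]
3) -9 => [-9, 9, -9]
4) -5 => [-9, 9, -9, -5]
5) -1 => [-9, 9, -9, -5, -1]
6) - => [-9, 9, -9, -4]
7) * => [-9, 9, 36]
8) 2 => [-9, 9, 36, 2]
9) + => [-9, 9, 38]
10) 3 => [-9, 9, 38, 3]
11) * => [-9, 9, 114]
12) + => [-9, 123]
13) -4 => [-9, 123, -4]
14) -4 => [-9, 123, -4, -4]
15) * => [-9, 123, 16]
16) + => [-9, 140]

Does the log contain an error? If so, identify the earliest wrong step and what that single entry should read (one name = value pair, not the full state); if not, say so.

Step 1: push -9: top = -9 — verified.
Step 2: push 9: top = 9 — agrees with the log.
Step 3: push -9: top = -9 — consistent with the log.
Step 4: push -5: top = -5 — same as recorded.
Step 5: push -1: top = -1 — consistent with the log.
Step 6: -5 - -1 = -4 — consistent with the log.
Step 7: -9 * -4 = 36 — agrees with the log.
Step 8: push 2: top = 2 — matches.
Step 9: 36 + 2 = 38 — no discrepancy.
Step 10: push 3: top = 3 — confirmed correct.
Step 11: 38 * 3 = 114 — agrees with the log.
Step 12: 9 + 114 = 123 — matches.
Step 13: push -4: top = -4 — no discrepancy.
Step 14: push -4: top = -4 — in agreement.
Step 15: -4 * -4 = 16 — exactly as logged.
Step 16: 123 + 16 = 139 — the recorded entry deviates here.
Conclusion: step 16 carries the first error; the entry should be top = 139.

step 16, top = 139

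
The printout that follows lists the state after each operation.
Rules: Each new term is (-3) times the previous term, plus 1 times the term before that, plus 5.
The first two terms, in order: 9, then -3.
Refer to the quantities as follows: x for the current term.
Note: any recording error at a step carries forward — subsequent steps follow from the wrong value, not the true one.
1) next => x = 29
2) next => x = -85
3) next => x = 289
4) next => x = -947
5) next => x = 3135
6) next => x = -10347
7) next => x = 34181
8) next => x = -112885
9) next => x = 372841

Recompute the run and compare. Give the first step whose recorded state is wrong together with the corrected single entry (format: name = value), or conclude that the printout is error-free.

Recomputing the run from the initial state:
step 1: x = 23
step 2: x = -67
step 3: x = 229
step 4: x = -749
step 5: x = 2481
step 6: x = -8187
step 7: x = 27047
step 8: x = -89323
step 9: x = 295021
The first disagreement with the printout is at step 1, where the value should be x = 23.

step 1, x = 23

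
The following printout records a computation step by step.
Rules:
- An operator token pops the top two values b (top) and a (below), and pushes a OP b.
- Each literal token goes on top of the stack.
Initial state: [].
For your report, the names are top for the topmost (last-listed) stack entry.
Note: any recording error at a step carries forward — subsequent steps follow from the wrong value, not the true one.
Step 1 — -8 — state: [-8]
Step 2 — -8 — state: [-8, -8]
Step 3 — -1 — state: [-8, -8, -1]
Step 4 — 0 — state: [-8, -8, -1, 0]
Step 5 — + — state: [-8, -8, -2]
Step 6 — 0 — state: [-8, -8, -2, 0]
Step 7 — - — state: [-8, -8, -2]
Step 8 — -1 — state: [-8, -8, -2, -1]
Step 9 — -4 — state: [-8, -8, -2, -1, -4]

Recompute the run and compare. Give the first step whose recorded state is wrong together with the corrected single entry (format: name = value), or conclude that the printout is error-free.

step 5, top = -1

Step 1: push -8: top = -8 — no discrepancy.
Step 2: push -8: top = -8 — exactly as logged.
Step 3: push -1: top = -1 — same as recorded.
Step 4: push 0: top = 0 — agrees with the printout.
Step 5: -1 + 0 = -1 — this is not what the printout shows.
First deviation found at step 5; the corrected entry is top = -1.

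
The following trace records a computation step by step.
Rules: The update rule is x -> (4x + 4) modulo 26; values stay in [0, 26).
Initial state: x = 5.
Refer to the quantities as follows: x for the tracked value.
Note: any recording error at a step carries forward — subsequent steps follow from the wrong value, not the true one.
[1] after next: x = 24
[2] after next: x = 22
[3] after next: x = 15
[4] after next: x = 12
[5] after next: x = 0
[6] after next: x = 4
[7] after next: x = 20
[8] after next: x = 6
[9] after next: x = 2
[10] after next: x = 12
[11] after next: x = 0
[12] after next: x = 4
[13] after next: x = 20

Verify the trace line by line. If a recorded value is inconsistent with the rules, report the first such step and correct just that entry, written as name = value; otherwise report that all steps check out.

Recomputing the run from the initial state:
step 1: x = 24
step 2: x = 22
step 3: x = 14
step 4: x = 8
step 5: x = 10
step 6: x = 18
step 7: x = 24
step 8: x = 22
step 9: x = 14
step 10: x = 8
step 11: x = 10
step 12: x = 18
step 13: x = 24
The first disagreement with the trace is at step 3, where the value should be x = 14.

step 3, x = 14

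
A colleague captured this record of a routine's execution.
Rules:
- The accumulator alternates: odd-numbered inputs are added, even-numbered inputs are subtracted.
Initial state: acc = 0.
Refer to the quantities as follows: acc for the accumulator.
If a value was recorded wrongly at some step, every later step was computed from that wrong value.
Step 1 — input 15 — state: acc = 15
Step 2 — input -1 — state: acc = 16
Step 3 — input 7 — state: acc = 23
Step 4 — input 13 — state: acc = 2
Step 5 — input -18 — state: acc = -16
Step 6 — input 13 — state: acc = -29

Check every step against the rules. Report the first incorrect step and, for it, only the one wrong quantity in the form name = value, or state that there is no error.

step 4, acc = 10

Recomputing the run from the initial state:
step 1: acc = 15
step 2: acc = 16
step 3: acc = 23
step 4: acc = 10
step 5: acc = -8
step 6: acc = -21
The first disagreement with the record is at step 4, where the value should be acc = 10.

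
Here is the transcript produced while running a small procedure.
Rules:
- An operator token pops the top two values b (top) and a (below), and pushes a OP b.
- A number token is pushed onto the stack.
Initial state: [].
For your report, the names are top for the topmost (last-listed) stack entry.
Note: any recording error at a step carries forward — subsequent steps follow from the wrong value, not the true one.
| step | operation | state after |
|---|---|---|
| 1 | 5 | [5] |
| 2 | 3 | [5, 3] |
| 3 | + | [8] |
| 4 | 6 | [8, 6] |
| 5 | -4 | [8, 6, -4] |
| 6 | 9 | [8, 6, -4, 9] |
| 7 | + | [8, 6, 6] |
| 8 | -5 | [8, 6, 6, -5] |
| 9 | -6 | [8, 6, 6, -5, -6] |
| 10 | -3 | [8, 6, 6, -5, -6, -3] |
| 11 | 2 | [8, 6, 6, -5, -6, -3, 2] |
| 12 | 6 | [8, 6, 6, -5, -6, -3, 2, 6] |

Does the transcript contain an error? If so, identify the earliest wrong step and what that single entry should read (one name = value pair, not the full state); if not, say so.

step 7, top = 5

step 1: push 5: top = 5 -> no discrepancy
step 2: push 3: top = 3 -> no discrepancy
step 3: 5 + 3 = 8 -> agrees with the transcript
step 4: push 6: top = 6 -> in agreement
step 5: push -4: top = -4 -> consistent with the transcript
step 6: push 9: top = 9 -> no discrepancy
step 7: -4 + 9 = 5 -> not what was recorded
First incorrect step: 7; the correct value is top = 5.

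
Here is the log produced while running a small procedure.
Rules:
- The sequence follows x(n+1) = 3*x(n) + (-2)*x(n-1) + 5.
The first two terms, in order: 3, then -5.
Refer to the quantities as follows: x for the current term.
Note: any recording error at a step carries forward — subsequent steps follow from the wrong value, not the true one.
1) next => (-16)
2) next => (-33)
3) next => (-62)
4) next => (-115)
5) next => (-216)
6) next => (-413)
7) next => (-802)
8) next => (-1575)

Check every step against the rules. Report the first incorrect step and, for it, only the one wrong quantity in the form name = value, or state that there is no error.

Recomputing the run from the initial state:
step 1: x = -16
step 2: x = -33
step 3: x = -62
step 4: x = -115
step 5: x = -216
step 6: x = -413
step 7: x = -802
step 8: x = -1575
This matches the log at every step.

no error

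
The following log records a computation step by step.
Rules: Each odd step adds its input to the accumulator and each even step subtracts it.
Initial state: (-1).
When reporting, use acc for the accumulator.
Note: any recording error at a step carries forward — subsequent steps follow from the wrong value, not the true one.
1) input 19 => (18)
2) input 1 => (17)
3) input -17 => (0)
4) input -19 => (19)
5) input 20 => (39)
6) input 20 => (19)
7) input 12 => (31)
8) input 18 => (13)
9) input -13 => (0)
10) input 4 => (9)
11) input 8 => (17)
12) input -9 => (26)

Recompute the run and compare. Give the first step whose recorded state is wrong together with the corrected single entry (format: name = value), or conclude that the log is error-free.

step 10, acc = -4

step 1: acc = -1 + 19 = 18 -> same as recorded
step 2: acc = 18 - 1 = 17 -> same as recorded
step 3: acc = 17 + -17 = 0 -> exactly as logged
step 4: acc = 0 - -19 = 19 -> verified
step 5: acc = 19 + 20 = 39 -> same as recorded
step 6: acc = 39 - 20 = 19 -> matches
step 7: acc = 19 + 12 = 31 -> in agreement
step 8: acc = 31 - 18 = 13 -> in agreement
step 9: acc = 13 + -13 = 0 -> exactly as logged
step 10: acc = 0 - 4 = -4 -> a discrepancy with the log
That makes step 10 the first incorrect line — acc = -4 is what it should show.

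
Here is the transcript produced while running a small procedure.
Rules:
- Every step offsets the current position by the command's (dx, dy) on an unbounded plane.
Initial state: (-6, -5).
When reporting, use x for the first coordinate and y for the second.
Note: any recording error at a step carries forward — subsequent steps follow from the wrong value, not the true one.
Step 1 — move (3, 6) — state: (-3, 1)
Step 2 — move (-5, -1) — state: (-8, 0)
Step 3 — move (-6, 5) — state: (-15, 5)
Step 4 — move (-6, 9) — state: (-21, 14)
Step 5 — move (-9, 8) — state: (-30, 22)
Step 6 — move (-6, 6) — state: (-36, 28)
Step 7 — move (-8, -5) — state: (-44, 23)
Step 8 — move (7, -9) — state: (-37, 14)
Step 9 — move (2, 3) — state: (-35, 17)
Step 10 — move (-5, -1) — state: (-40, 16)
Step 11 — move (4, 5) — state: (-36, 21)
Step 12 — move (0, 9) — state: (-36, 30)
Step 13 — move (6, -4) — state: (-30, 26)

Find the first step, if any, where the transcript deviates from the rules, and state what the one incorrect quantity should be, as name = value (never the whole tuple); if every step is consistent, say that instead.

step 3, x = -14

Step 1: x = -6 + (3) = -3, y = -5 + (6) = 1 — consistent with the transcript.
Step 2: x = -3 + (-5) = -8, y = 1 + (-1) = 0 — agrees with the transcript.
Step 3: x = -8 + (-6) = -14, y = 0 + (5) = 5 — the transcript disagrees here.
First incorrect step: 3; the correct value is x = -14.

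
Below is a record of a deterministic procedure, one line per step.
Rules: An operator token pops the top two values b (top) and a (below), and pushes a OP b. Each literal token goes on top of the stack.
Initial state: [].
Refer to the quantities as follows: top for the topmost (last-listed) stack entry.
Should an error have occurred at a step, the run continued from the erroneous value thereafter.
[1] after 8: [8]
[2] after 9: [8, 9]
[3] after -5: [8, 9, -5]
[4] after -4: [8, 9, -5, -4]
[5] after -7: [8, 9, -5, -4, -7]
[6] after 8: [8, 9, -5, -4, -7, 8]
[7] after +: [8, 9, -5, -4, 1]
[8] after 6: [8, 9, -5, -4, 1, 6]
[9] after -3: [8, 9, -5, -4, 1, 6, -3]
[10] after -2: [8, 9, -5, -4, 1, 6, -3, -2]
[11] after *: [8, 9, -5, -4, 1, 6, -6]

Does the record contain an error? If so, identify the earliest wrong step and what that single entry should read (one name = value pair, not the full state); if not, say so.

step 11, top = 6

Step 1: push 8: top = 8 — verified.
Step 2: push 9: top = 9 — exactly as logged.
Step 3: push -5: top = -5 — no discrepancy.
Step 4: push -4: top = -4 — same as recorded.
Step 5: push -7: top = -7 — same as recorded.
Step 6: push 8: top = 8 — matches.
Step 7: -7 + 8 = 1 — matches.
Step 8: push 6: top = 6 — no discrepancy.
Step 9: push -3: top = -3 — checks out.
Step 10: push -2: top = -2 — same as recorded.
Step 11: -3 * -2 = 6 — the record disagrees here.
Conclusion: step 11 carries the first error; the entry should be top = 6.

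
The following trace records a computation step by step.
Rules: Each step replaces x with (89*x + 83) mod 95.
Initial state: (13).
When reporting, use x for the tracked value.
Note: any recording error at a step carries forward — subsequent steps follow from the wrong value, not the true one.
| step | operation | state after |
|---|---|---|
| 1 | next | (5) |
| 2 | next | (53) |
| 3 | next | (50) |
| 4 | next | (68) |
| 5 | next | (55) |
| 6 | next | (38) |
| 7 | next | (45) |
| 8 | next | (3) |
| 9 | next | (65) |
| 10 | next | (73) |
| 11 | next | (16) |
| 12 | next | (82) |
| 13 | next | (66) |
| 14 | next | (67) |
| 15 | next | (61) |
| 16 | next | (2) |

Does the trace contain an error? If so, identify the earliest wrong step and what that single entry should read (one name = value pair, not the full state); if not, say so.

step 11, x = 25

Recomputing the run from the initial state:
step 1: x = 5
step 2: x = 53
step 3: x = 50
step 4: x = 68
step 5: x = 55
step 6: x = 38
step 7: x = 45
step 8: x = 3
step 9: x = 65
step 10: x = 73
step 11: x = 25
step 12: x = 28
step 13: x = 10
step 14: x = 23
step 15: x = 40
step 16: x = 33
The first disagreement with the trace is at step 11, where the value should be x = 25.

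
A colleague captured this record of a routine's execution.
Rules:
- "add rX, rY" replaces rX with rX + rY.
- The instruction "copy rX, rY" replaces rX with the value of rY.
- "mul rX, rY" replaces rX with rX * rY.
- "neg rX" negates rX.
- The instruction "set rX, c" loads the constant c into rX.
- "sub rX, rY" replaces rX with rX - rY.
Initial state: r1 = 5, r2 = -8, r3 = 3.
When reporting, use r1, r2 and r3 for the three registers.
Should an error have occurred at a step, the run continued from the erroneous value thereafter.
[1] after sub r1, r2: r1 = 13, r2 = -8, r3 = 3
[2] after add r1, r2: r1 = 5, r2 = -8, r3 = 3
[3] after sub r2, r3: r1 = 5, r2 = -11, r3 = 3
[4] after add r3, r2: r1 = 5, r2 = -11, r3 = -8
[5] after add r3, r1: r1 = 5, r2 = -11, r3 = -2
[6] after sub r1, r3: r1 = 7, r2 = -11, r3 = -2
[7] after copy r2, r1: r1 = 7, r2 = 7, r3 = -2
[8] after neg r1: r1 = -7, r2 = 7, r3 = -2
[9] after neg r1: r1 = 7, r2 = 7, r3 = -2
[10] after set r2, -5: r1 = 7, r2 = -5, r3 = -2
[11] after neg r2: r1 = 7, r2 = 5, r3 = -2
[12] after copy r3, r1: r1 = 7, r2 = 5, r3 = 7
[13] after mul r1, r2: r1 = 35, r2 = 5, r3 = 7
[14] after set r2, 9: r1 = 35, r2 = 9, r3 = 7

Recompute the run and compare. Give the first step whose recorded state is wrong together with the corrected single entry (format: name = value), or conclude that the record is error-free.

step 5, r3 = -3

Recomputing the run from the initial state:
step 1: r1 = 13, r2 = -8, r3 = 3
step 2: r1 = 5, r2 = -8, r3 = 3
step 3: r1 = 5, r2 = -11, r3 = 3
step 4: r1 = 5, r2 = -11, r3 = -8
step 5: r1 = 5, r2 = -11, r3 = -3
step 6: r1 = 8, r2 = -11, r3 = -3
step 7: r1 = 8, r2 = 8, r3 = -3
step 8: r1 = -8, r2 = 8, r3 = -3
step 9: r1 = 8, r2 = 8, r3 = -3
step 10: r1 = 8, r2 = -5, r3 = -3
step 11: r1 = 8, r2 = 5, r3 = -3
step 12: r1 = 8, r2 = 5, r3 = 8
step 13: r1 = 40, r2 = 5, r3 = 8
step 14: r1 = 40, r2 = 9, r3 = 8
The first disagreement with the record is at step 5, where the value should be r3 = -3.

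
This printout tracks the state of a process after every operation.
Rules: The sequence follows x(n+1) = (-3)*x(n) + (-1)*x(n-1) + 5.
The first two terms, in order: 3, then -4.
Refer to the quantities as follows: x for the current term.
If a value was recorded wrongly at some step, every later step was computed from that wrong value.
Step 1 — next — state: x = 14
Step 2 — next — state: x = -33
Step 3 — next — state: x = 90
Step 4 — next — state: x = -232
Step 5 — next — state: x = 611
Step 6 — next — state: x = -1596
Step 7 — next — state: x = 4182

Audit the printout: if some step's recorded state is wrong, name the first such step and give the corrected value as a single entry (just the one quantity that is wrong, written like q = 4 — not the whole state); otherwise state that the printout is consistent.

no error

1. x = -3*(-4) + (-1)*(3) + (5) = 14 (verified)
2. x = -3*(14) + (-1)*(-4) + (5) = -33 (verified)
3. x = -3*(-33) + (-1)*(14) + (5) = 90 (agrees with the printout)
4. x = -3*(90) + (-1)*(-33) + (5) = -232 (matches)
5. x = -3*(-232) + (-1)*(90) + (5) = 611 (checks out)
6. x = -3*(611) + (-1)*(-232) + (5) = -1596 (matches)
7. x = -3*(-1596) + (-1)*(611) + (5) = 4182 (consistent with the printout)
Every step is consistent.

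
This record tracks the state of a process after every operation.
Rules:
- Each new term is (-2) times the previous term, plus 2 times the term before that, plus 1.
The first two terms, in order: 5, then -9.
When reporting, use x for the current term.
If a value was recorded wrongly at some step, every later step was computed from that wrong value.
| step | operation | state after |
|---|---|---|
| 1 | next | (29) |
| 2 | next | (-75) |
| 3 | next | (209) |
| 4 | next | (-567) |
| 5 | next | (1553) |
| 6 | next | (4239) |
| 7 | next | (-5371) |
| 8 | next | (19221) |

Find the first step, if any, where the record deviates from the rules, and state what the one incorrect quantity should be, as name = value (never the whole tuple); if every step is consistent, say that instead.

Recomputing the run from the initial state:
step 1: x = 29
step 2: x = -75
step 3: x = 209
step 4: x = -567
step 5: x = 1553
step 6: x = -4239
step 7: x = 11585
step 8: x = -31647
The first disagreement with the record is at step 6, where the value should be x = -4239.

step 6, x = -4239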